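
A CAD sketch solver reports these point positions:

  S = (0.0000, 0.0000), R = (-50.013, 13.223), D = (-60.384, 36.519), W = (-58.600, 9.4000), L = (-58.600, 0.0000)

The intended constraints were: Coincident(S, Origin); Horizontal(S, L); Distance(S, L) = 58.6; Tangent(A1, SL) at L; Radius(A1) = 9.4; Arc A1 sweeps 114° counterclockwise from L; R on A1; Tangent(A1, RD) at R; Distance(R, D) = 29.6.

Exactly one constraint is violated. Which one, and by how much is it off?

Distance(R, D) = 29.6 — off by 4.10.

S = (0.00, 0.00) ✓; S.y = 0.00, L.y = 0.00 ✓; |SL| = 58.60 ✓; ∠(WL, LS) = 90.00° ✓; |WL| = 9.400 ✓; bearing(W→R) − bearing(W→L) = 114.0° ✓; |WR| = 9.400 ✓; ∠(WR, RD) = 90.00° ✓; |RD| = 25.50 ✗.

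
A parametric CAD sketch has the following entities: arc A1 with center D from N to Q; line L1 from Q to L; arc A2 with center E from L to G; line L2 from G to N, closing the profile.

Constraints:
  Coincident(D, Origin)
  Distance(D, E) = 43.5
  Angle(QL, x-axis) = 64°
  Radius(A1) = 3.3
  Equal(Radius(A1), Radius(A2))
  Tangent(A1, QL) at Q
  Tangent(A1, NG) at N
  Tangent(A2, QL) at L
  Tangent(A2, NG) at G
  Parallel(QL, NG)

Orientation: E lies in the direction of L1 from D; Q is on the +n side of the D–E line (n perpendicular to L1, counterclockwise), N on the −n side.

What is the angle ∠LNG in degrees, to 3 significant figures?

8.63°

Tangency of A1 to both parallel lines with radius 3.3 puts Q and N at D ± 3.3·n: Q = (-2.97, 1.45), N = (2.97, -1.45). Equal radii place L and G the same way about E: L = E + 3.3·n = (16.1, 40.5), G = E − 3.3·n = (22.0, 37.7). Then cos ∠LNG = NL·NG / (|NL||NG|), giving 8.63°.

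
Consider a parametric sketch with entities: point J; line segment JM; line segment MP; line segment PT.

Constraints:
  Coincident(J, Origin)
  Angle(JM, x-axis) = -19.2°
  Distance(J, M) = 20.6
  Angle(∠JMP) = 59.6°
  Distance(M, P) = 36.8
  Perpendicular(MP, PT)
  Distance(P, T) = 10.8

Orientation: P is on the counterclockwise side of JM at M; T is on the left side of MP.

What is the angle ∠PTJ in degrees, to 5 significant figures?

104.80°

J is at the origin; JM runs at -19.2° with length 20.6, so M = 20.6·(cos -19.2°, sin -19.2°) = (19.454, -6.7747). ∠JMP = 59.6°, so MP runs at -19.2° + (180° − 59.6°) = 101.20° from the x-axis; with |MP| = 36.8, P = M + 36.8·(cos 101.20°, sin 101.20°) = (12.306, 29.324). The perpendicularity gives PT at right angles to MP; with |PT| = 10.8 on the left of MP, T = P + 10.8·(-0.98096, -0.19423) = (1.7120, 27.227). Then cos ∠PTJ = TP·TJ / (|TP||TJ|), giving 104.80°.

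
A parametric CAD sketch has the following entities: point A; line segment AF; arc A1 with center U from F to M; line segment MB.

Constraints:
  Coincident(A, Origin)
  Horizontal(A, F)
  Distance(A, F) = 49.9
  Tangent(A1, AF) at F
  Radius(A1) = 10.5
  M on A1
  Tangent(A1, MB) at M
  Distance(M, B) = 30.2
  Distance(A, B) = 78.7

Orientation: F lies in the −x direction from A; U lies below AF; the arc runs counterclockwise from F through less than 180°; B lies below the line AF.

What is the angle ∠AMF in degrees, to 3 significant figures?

28.1°

Checks: |UM| = 10.50 ✓; ∠(UM, MB) = 90.00° ✓; |MB| = 30.20 ✓; |AB| = 78.70 ✓.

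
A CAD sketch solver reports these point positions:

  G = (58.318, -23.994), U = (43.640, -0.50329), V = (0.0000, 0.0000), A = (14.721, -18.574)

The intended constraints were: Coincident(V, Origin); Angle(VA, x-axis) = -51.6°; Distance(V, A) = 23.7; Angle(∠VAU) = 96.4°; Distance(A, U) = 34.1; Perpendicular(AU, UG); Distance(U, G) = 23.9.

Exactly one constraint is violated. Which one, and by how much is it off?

Distance(U, G) = 23.9 — off by 3.80.

V = (0.00, 0.00) ✓; VA at -51.60° ✓; |VA| = 23.70 ✓; ∠VAU = 96.40° ✓; |AU| = 34.10 ✓; ∠(AU, UG) = 90.00° ✓; |UG| = 27.70 ✗.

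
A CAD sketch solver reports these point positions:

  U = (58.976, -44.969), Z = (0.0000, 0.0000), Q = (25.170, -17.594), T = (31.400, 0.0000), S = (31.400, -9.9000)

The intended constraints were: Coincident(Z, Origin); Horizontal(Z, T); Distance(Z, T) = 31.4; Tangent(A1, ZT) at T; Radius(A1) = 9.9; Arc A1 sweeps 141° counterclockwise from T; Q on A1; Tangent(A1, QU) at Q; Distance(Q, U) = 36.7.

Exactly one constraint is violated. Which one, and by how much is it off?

Distance(Q, U) = 36.7 — off by 6.80.

Z = (0.00, 0.00) ✓; Z.y = 0.00, T.y = 0.00 ✓; |ZT| = 31.40 ✓; ∠(ST, TZ) = 90.00° ✓; |ST| = 9.900 ✓; bearing(S→Q) − bearing(S→T) = 141.0° ✓; |SQ| = 9.900 ✓; ∠(SQ, QU) = 90.00° ✓; |QU| = 43.50 ✗.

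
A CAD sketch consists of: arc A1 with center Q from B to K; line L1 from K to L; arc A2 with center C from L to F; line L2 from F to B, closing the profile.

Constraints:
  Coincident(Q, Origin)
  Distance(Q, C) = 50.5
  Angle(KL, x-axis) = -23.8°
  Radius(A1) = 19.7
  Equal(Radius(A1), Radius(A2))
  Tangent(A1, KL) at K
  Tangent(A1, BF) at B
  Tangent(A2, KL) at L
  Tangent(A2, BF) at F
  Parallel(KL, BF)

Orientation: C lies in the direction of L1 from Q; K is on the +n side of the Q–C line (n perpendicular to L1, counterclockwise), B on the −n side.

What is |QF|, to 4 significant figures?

54.21

The slot axis is L1's direction at -23.8°, so u = (cos -23.8°, sin -23.8°) = (0.9150, -0.4035) and n = (−sin -23.8°, cos -23.8°) = (0.4035, 0.9150). Q is at the origin and C lies 50.5 along u from Q, so C = 50.5·u = (46.21, -20.38). Tangency of A1 to both parallel lines with radius 19.7 puts K and B at Q ± 19.7·n: K = (7.950, 18.02), B = (-7.950, -18.02). Equal radii place L and F the same way about C: L = C + 19.7·n = (54.16, -2.354), F = C − 19.7·n = (38.26, -38.40). Then |QF| = |F − Q| = 54.21.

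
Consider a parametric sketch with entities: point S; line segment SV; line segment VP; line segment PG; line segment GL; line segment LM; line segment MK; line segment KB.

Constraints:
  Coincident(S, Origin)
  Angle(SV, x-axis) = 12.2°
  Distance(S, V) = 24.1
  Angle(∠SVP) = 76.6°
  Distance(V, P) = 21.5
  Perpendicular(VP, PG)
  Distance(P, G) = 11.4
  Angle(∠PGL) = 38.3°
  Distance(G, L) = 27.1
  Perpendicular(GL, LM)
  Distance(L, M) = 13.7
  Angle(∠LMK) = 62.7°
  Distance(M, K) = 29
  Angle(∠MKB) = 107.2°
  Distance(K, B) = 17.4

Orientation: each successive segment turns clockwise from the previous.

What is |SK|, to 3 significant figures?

20.4

S is at the origin; SV runs at 12.2° with length 24.1, so V = (23.6, 5.09). ∠SVP = 76.6° gives VP at -91.2° from the x-axis; with |VP| = 21.5, P = (23.1, -16.4). The perpendicularity gives PG at right angles to VP, so PG runs at 179°; with |PG| = 11.4, G = (11.7, -16.2). ∠PGL = 38.3° gives GL at 37.1° from the x-axis; with |GL| = 27.1, L = (33.3, 0.183). The perpendicularity gives LM at right angles to GL, so LM runs at -52.9°; with |LM| = 13.7, M = (41.6, -10.7). ∠LMK = 62.7° gives MK at -170° from the x-axis; with |MK| = 29.0, K = (13.0, -15.7). Then |SK| = |K − S| = 20.4.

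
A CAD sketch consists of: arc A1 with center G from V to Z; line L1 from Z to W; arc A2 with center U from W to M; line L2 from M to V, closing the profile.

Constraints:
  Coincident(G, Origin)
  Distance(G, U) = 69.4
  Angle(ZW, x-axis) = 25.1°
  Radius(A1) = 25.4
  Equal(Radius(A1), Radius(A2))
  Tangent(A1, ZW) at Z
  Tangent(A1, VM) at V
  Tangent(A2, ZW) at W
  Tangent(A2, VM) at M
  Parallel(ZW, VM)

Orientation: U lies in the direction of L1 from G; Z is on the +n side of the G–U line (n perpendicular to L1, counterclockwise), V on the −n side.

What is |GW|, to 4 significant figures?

73.90

Tangency of A1 to both parallel lines with radius 25.4 puts Z and V at G ± 25.4·n: Z = (-10.77, 23.00), V = (10.77, -23.00). Equal radii place W and M the same way about U: W = U + 25.4·n = (52.07, 52.44), M = U − 25.4·n = (73.62, 6.438). Then |GW| = |W − G| = 73.90.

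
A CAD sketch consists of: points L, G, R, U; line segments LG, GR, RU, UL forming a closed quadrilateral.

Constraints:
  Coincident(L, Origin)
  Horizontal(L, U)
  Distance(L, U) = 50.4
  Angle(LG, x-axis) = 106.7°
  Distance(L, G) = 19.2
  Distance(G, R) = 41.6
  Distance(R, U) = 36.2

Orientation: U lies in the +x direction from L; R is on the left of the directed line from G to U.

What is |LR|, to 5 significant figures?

46.602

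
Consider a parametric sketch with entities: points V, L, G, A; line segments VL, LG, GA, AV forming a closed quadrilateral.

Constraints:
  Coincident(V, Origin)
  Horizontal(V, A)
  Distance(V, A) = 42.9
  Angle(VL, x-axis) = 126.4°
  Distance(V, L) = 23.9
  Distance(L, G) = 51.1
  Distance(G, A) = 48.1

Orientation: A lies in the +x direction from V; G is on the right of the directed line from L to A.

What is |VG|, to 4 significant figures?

28.77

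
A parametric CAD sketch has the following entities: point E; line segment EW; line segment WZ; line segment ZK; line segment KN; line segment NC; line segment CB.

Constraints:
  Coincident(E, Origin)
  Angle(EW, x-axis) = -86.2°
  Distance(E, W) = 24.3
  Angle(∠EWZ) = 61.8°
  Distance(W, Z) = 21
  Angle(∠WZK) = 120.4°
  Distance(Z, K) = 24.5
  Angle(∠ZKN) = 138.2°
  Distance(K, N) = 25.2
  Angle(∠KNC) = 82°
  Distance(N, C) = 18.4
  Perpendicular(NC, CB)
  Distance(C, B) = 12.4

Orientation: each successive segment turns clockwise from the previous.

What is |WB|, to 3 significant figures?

31.9

E is at the origin; EW runs at -86.2° with length 24.3, so W = (1.61, -24.2). ∠EWZ = 61.8° gives WZ at 156° from the x-axis; with |WZ| = 21.0, Z = (-17.5, -15.6). ∠WZK = 120.4° gives ZK at 96.0° from the x-axis; with |ZK| = 24.5, K = (-20.1, 8.79). ∠ZKN = 138.2° gives KN at 54.2° from the x-axis; with |KN| = 25.2, N = (-5.33, 29.2). ∠KNC = 82.0° gives NC at -43.8° from the x-axis; with |NC| = 18.4, C = (7.95, 16.5). NC is perpendicular to CB, so CB runs at -134°; with |CB| = 12.4, B = (-0.636, 7.55). Then |WB| = |B − W| = 31.9.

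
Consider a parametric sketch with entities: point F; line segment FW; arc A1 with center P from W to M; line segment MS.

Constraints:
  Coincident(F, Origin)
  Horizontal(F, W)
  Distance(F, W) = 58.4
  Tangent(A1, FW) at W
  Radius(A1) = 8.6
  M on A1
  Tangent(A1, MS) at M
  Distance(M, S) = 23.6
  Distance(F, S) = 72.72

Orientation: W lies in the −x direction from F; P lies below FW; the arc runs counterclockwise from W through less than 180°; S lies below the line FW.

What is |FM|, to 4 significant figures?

67.62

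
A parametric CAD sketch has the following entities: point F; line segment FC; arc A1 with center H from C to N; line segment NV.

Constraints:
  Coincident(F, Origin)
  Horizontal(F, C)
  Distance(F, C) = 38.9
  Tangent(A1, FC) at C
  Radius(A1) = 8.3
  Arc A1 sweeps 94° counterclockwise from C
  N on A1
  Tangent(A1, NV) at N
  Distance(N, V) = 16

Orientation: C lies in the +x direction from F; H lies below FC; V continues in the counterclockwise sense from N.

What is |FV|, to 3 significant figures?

40.3

F is at the origin; F and C share the same y with |FC| = 38.9 and C on the +x side, so C = (38.9, 0.00). Tangency of A1 to FC means the radius HC is perpendicular to FC, so H = C + (0, -8.3) = (38.9, -8.30). On A1, C sits at bearing 90° from H; a 94° counterclockwise sweep puts N at bearing 184°, so N = H + 8.3·(cos 184°, sin 184°) = (30.6, -8.88). Tangency of A1 to NV means the radius HN is perpendicular to NV, so NV runs along (−sin 184°, cos 184°); with |NV| = 16.0, V = (31.7, -24.8). Then |FV| = |V − F| = 40.3.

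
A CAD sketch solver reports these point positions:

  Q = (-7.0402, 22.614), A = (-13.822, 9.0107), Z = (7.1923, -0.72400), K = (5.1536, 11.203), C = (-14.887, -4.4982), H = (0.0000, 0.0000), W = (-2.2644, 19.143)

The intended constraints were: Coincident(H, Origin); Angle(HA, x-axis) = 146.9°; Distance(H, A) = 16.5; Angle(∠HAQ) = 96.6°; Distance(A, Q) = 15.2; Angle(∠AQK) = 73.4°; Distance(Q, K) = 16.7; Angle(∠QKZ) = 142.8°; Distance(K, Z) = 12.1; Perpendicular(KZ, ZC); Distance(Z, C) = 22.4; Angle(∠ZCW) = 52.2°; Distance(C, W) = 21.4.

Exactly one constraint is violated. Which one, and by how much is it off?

Distance(C, W) = 21.4 — off by 5.40.

H = (0.00, 0.00) ✓; HA at 146.9° ✓; |HA| = 16.50 ✓; ∠HAQ = 96.60° ✓; |AQ| = 15.20 ✓; ∠AQK = 73.40° ✓; |QK| = 16.70 ✓; ∠QKZ = 142.8° ✓; |KZ| = 12.10 ✓; ∠(KZ, ZC) = 90.00° ✓; |ZC| = 22.40 ✓; ∠ZCW = 52.20° ✓; |CW| = 26.80 ✗.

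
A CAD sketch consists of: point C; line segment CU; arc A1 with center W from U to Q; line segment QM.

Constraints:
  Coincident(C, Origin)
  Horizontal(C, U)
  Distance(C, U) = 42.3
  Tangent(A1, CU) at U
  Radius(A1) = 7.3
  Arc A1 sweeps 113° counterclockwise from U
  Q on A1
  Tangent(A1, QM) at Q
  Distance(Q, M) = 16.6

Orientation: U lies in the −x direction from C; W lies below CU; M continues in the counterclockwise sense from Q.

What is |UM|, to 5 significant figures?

25.434

C is at the origin; CU is horizontal with |CU| = 42.3 and U on the −x side, so U = (-42.300, 0.0000). The tangent condition forces WU to be normal to CU, so W = U + (0, -7.3) = (-42.300, -7.3000). On A1, U sits at bearing 90° from W; a 113° counterclockwise sweep puts Q at bearing 203°, so Q = W + 7.3·(cos 203°, sin 203°) = (-49.020, -10.152). Since A1 is tangent to QM there, WQ ⟂ QM, so QM runs along (−sin 203°, cos 203°); with |QM| = 16.6, M = (-42.534, -25.433). Then |UM| = |M − U| = 25.434.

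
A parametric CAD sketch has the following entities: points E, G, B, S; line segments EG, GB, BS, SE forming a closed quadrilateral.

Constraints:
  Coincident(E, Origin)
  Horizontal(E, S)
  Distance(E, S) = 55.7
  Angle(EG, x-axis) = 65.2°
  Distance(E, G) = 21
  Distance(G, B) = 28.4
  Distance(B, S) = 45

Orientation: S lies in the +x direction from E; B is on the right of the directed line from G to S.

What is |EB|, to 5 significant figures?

14.840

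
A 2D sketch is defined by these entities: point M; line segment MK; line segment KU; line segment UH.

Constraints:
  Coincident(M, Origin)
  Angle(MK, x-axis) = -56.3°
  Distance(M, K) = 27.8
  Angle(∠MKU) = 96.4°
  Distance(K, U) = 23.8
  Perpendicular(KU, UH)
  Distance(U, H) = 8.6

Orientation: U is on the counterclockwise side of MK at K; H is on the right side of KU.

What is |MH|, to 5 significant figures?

45.121

M is at the origin; MK runs at -56.3° with length 27.8, so K = 27.8·(cos -56.3°, sin -56.3°) = (15.425, -23.128). ∠MKU = 96.4°, so KU runs at -56.3° + (180° − 96.4°) = 27.300° from the x-axis; with |KU| = 23.8, U = K + 23.8·(cos 27.300°, sin 27.300°) = (36.574, -12.212). The perpendicularity gives UH at right angles to KU; with |UH| = 8.6 on the right of KU, H = U + 8.6·(0.45865, -0.88862) = (40.518, -19.855). Then |MH| = |H − M| = 45.121.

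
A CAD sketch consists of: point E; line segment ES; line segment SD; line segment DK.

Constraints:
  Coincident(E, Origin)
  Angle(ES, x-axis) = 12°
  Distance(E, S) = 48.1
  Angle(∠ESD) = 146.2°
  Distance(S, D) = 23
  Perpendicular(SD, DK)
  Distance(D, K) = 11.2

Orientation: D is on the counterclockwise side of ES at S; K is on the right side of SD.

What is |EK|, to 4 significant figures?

73.53

∠ESD = 146.2°, so SD runs at 12.0° + (180° − 146.2°) = 45.80° from the x-axis; with |SD| = 23.0, D = S + 23.0·(cos 45.80°, sin 45.80°) = (63.08, 26.49). SD ⟂ DK; with |DK| = 11.2 on the right of SD, K = D + 11.2·(0.7169, -0.6972) = (71.11, 18.68). Then |EK| = |K − E| = 73.53.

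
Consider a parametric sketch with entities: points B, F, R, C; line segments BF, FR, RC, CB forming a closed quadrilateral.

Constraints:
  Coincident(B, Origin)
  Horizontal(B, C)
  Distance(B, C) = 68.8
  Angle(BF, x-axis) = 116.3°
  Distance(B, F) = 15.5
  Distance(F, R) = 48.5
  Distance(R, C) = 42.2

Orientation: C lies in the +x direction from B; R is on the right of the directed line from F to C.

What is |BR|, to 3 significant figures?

34.9

Checks: |FR| = 48.50 ✓; |RC| = 42.20 ✓.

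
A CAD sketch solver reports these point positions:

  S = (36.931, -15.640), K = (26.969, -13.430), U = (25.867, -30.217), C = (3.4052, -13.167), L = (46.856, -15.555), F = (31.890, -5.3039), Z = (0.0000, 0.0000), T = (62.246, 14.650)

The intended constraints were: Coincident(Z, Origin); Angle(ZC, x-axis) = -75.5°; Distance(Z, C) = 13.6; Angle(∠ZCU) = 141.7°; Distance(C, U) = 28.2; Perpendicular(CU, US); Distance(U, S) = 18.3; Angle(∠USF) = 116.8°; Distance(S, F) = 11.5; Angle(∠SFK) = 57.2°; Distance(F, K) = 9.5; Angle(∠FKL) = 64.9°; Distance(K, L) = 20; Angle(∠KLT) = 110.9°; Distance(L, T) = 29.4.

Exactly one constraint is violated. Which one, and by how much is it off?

Distance(L, T) = 29.4 — off by 4.50.

Z = (0.00, 0.00) ✓; ZC at -75.50° ✓; |ZC| = 13.60 ✓; ∠ZCU = 141.7° ✓; |CU| = 28.20 ✓; ∠(CU, US) = 90.00° ✓; |US| = 18.30 ✓; ∠USF = 116.8° ✓; |SF| = 11.50 ✓; ∠SFK = 57.20° ✓; |FK| = 9.500 ✓; ∠FKL = 64.90° ✓; |KL| = 20.00 ✓; ∠KLT = 110.9° ✓; |LT| = 33.90 ✗.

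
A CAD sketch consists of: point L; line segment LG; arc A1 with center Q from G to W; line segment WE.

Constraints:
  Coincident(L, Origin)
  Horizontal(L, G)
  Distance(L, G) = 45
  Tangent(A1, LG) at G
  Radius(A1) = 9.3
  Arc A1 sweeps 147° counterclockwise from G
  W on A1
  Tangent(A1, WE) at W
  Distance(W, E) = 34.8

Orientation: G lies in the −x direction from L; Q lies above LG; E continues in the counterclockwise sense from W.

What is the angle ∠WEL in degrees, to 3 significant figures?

5.45°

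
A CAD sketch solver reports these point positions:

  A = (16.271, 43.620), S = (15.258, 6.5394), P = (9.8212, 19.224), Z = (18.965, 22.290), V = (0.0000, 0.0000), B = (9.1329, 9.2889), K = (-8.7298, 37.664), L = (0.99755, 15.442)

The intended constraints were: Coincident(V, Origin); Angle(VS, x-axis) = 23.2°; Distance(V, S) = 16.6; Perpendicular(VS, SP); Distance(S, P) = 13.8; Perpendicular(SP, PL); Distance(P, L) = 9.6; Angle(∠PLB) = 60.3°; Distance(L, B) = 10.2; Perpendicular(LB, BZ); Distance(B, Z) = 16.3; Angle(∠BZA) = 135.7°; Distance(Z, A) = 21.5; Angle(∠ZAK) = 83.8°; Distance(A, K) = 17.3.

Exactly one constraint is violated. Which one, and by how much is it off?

Distance(A, K) = 17.3 — off by 8.40.

V = (0.00, 0.00) ✓; VS at 23.20° ✓; |VS| = 16.60 ✓; ∠(VS, SP) = 90.00° ✓; |SP| = 13.80 ✓; ∠(SP, PL) = 90.00° ✓; |PL| = 9.600 ✓; ∠PLB = 60.30° ✓; |LB| = 10.20 ✓; ∠(LB, BZ) = 90.00° ✓; |BZ| = 16.30 ✓; ∠BZA = 135.7° ✓; |ZA| = 21.50 ✓; ∠ZAK = 83.80° ✓; |AK| = 25.70 ✗.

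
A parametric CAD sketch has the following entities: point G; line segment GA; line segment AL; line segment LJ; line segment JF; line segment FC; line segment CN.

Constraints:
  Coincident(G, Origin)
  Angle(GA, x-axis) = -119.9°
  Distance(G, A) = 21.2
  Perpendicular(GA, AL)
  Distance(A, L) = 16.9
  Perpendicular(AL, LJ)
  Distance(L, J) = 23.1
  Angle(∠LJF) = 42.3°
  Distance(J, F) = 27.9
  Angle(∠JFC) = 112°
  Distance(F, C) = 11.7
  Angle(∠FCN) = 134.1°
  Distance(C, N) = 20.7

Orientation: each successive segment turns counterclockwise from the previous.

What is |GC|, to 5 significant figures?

29.452

G is at the origin; GA runs at -119.9° with length 21.2, so A = (-10.568, -18.378). GA ⟂ AL, so AL runs at -29.900°; with |AL| = 16.9, L = (4.0826, -26.803). The perpendicularity gives LJ at right angles to AL, so LJ runs at 60.100°; with |LJ| = 23.1, J = (15.598, -6.7773). ∠LJF = 42.3° gives JF at -162.20° from the x-axis; with |JF| = 27.9, F = (-10.967, -15.306). ∠JFC = 112.0° gives FC at -94.200° from the x-axis; with |FC| = 11.7, C = (-11.824, -26.975). Then |GC| = |C − G| = 29.452.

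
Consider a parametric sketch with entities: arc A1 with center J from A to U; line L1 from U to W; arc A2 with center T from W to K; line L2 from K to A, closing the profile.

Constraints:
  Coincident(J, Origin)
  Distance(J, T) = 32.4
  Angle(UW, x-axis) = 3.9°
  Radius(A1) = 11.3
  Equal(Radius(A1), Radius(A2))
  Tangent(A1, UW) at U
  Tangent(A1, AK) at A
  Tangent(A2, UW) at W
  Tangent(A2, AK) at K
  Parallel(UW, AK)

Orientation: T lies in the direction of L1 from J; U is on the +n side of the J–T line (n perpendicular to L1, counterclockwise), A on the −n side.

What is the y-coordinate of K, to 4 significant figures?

-9.070

The slot axis is L1's direction at 3.9°, so u = (cos 3.9°, sin 3.9°) = (0.9977, 0.06802) and n = (−sin 3.9°, cos 3.9°) = (-0.06802, 0.9977). J is at the origin and T lies 32.4 along u from J, so T = 32.4·u = (32.32, 2.204). Tangency of A1 to both parallel lines with radius 11.3 puts U and A at J ± 11.3·n: U = (-0.7686, 11.27), A = (0.7686, -11.27). Equal radii place W and K the same way about T: W = T + 11.3·n = (31.56, 13.48), K = T − 11.3·n = (33.09, -9.070). So K.y = -9.070.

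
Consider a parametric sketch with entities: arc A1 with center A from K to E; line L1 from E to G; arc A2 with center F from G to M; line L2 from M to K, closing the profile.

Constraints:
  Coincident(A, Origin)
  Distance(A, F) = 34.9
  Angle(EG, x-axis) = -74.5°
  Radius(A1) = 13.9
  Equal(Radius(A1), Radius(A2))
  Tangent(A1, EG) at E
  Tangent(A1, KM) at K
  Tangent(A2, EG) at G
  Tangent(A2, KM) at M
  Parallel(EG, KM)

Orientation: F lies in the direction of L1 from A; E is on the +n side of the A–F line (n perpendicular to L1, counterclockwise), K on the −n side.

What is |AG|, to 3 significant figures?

37.6

Tangency of A1 to both parallel lines with radius 13.9 puts E and K at A ± 13.9·n: E = (13.4, 3.71), K = (-13.4, -3.71). Equal radii place G and M the same way about F: G = F + 13.9·n = (22.7, -29.9), M = F − 13.9·n = (-4.07, -37.3). Then |AG| = |G − A| = 37.6.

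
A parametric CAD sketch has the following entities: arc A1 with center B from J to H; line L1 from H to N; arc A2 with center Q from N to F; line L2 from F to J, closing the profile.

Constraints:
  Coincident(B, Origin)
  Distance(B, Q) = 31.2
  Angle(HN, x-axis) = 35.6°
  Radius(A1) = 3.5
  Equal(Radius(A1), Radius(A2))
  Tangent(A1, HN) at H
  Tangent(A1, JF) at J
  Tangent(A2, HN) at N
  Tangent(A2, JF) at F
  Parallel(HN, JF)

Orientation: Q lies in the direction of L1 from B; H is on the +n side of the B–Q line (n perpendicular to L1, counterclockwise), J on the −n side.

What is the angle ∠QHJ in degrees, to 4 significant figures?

83.60°

The slot axis is L1's direction at 35.6°, so u = (cos 35.6°, sin 35.6°) = (0.8131, 0.5821) and n = (−sin 35.6°, cos 35.6°) = (-0.5821, 0.8131). B is at the origin and Q lies 31.2 along u from B, so Q = 31.2·u = (25.37, 18.16). Tangency of A1 to both parallel lines with radius 3.5 puts H and J at B ± 3.5·n: H = (-2.037, 2.846), J = (2.037, -2.846). Then cos ∠QHJ = HQ·HJ / (|HQ||HJ|), giving 83.60°.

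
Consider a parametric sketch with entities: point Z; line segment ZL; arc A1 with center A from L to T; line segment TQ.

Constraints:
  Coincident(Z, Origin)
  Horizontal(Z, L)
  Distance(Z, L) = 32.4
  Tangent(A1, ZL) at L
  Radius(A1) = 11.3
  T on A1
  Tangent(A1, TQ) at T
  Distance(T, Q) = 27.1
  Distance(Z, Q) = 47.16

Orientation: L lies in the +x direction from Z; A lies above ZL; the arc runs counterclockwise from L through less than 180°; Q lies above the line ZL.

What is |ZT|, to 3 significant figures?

45.2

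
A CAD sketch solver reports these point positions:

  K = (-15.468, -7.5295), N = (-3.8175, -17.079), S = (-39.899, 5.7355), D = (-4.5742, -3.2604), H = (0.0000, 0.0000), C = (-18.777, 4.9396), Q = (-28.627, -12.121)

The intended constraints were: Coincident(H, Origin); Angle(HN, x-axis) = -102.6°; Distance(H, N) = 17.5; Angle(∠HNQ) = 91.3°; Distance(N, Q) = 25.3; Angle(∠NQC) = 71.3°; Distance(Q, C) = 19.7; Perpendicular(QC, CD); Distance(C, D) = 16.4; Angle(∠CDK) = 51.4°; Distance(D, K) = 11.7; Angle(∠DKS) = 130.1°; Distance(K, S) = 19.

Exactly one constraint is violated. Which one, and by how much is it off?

Distance(K, S) = 19 — off by 8.80.

H = (0.00, 0.00) ✓; HN at -102.6° ✓; |HN| = 17.50 ✓; ∠HNQ = 91.30° ✓; |NQ| = 25.30 ✓; ∠NQC = 71.30° ✓; |QC| = 19.70 ✓; ∠(QC, CD) = 90.00° ✓; |CD| = 16.40 ✓; ∠CDK = 51.40° ✓; |DK| = 11.70 ✓; ∠DKS = 130.1° ✓; |KS| = 27.80 ✗.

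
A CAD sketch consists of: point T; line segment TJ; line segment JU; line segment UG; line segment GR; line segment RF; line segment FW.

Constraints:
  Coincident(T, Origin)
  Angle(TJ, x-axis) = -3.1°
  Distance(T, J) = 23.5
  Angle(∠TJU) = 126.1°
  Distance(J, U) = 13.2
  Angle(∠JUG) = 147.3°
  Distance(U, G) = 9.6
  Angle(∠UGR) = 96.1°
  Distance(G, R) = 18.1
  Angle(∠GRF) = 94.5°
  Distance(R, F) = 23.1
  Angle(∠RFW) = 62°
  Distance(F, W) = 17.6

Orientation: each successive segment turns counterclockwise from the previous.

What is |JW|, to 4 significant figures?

5.454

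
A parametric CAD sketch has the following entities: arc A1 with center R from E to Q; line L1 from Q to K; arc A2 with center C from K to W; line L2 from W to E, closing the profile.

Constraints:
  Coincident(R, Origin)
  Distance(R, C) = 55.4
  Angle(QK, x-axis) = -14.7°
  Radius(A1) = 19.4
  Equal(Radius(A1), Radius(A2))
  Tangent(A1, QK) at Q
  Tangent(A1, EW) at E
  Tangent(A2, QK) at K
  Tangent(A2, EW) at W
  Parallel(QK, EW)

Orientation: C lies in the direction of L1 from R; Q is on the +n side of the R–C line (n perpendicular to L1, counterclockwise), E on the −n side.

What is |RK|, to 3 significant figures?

58.7

Tangency of A1 to both parallel lines with radius 19.4 puts Q and E at R ± 19.4·n: Q = (4.92, 18.8), E = (-4.92, -18.8). Equal radii place K and W the same way about C: K = C + 19.4·n = (58.5, 4.71), W = C − 19.4·n = (48.7, -32.8). Then |RK| = |K − R| = 58.7.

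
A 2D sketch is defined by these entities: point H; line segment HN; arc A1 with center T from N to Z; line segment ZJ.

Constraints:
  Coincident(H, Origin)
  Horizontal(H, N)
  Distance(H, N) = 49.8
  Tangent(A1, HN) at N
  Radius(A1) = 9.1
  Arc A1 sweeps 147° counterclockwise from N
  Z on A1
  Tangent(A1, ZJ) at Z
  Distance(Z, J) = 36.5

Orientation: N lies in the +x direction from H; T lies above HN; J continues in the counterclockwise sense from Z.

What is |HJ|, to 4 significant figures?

43.86

H is at the origin; H and N share the same y with |HN| = 49.8 and N on the +x side, so N = (49.80, 0.000). A1 meets HN tangentially, so TN is at right angles to HN, so T = N + (0, 9.1) = (49.80, 9.100). On A1, N sits at bearing -90° from T; a 147° counterclockwise sweep puts Z at bearing 57°, so Z = T + 9.1·(cos 57°, sin 57°) = (54.76, 16.73). The tangent condition forces TZ to be normal to ZJ, so ZJ runs along (−sin 57°, cos 57°); with |ZJ| = 36.5, J = (24.14, 36.61). Then |HJ| = |J − H| = 43.86.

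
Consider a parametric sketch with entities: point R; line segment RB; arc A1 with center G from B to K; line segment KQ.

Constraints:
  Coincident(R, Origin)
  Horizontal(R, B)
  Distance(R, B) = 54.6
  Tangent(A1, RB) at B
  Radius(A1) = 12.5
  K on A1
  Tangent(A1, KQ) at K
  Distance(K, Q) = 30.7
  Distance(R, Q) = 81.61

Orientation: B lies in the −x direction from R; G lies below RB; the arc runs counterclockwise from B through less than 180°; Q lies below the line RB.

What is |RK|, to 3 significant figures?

68.0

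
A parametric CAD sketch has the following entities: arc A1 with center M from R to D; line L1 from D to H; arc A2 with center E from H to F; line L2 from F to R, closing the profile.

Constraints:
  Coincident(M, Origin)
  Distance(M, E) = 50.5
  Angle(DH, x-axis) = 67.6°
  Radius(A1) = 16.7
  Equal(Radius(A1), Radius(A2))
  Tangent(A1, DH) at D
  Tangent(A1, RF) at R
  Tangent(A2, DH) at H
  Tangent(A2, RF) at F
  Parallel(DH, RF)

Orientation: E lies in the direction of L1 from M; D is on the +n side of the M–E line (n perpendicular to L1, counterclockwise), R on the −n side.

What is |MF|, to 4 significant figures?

53.19

The slot axis is L1's direction at 67.6°, so u = (cos 67.6°, sin 67.6°) = (0.3811, 0.9245) and n = (−sin 67.6°, cos 67.6°) = (-0.9245, 0.3811). M is at the origin and E lies 50.5 along u from M, so E = 50.5·u = (19.24, 46.69). Tangency of A1 to both parallel lines with radius 16.7 puts D and R at M ± 16.7·n: D = (-15.44, 6.364), R = (15.44, -6.364). Equal radii place H and F the same way about E: H = E + 16.7·n = (3.804, 53.05), F = E − 16.7·n = (34.68, 40.33). Then |MF| = |F − M| = 53.19.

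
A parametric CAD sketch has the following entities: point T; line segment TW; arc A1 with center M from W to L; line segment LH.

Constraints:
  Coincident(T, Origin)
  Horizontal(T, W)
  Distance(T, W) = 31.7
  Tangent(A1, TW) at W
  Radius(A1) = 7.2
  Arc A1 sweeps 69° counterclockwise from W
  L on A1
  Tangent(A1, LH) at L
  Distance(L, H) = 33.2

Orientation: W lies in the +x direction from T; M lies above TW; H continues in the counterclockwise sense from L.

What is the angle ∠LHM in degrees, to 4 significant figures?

12.24°

T is at the origin; T and W share the same y with |TW| = 31.7 and W on the +x side, so W = (31.70, 0.000). A1 meets TW tangentially, so MW is at right angles to TW, so M = W + (0, 7.2) = (31.70, 7.200). On A1, W sits at bearing -90° from M; a 69° counterclockwise sweep puts L at bearing -21°, so L = M + 7.2·(cos -21°, sin -21°) = (38.42, 4.620). The tangent condition forces ML to be normal to LH, so LH runs along (−sin -21°, cos -21°); with |LH| = 33.2, H = (50.32, 35.61). Then cos ∠LHM = HL·HM / (|HL||HM|), giving 12.24°.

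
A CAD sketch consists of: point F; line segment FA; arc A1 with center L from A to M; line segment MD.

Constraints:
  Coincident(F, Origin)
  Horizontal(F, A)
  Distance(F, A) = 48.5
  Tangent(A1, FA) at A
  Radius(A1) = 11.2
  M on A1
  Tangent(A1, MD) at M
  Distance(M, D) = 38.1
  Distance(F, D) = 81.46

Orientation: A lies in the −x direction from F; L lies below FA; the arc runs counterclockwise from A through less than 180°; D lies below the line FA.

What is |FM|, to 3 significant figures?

60.2

F is at the origin; F and A share the same y with |FA| = 48.5 and A on the −x side, so A = (-48.5, 0.00). The tangent condition forces LA to be normal to FA, so L = A + (0, -11.2) = (-48.5, -11.2). Since LM ⟂ MD (tangency), |LD| = √(11.2² + 38.1²) = 39.7 regardless of where M sits on A1. So D lies on both circle(F, 81.46) and circle(L, 39.7); the below-FA intersection is D = (-67.0, -46.3). M is the foot of the tangent from D: M = (-59.5, -8.99).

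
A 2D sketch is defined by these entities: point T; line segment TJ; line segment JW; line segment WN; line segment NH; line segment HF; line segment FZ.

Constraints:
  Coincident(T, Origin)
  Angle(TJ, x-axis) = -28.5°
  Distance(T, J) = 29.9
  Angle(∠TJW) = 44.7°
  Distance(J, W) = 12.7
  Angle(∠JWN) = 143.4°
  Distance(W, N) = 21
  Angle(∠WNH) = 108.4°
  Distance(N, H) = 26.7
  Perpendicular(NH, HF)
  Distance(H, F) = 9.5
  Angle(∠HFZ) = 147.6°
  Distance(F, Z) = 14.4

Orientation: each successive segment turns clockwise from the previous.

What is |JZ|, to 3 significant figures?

24.0

T is at the origin; TJ runs at -28.5° with length 29.9, so J = (26.3, -14.3). ∠TJW = 44.7° gives JW at -164° from the x-axis; with |JW| = 12.7, W = (14.1, -17.8). ∠JWN = 143.4° gives WN at 160° from the x-axis; with |WN| = 21.0, N = (-5.60, -10.5). ∠WNH = 108.4° gives NH at 88.0° from the x-axis; with |NH| = 26.7, H = (-4.67, 16.2). NH ⟂ HF, so HF runs at -2.00°; with |HF| = 9.5, F = (4.82, 15.9). ∠HFZ = 147.6° gives FZ at -34.4° from the x-axis; with |FZ| = 14.4, Z = (16.7, 7.73). Then |JZ| = |Z − J| = 24.0.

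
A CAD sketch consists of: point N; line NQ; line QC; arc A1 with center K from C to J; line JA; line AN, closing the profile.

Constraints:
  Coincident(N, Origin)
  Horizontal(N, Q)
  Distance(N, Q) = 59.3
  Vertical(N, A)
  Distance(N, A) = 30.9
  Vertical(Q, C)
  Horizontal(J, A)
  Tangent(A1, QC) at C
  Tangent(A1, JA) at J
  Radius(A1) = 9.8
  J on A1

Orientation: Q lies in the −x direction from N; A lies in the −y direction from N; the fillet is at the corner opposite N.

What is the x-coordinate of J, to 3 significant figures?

-49.5

The virtual corner opposite N is at (-59.3, -30.9). Since A1 is tangent to QC there, KC ⟂ QC and the tangent condition forces KJ to be normal to JA, with radius 9.8, so the center K sits 9.8 in from both sides at K = (-49.5, -21.1). That places the tangent points at C = (-59.3, -21.1) on QC and J = (-49.5, -30.9) on JA. So J.x = -49.5.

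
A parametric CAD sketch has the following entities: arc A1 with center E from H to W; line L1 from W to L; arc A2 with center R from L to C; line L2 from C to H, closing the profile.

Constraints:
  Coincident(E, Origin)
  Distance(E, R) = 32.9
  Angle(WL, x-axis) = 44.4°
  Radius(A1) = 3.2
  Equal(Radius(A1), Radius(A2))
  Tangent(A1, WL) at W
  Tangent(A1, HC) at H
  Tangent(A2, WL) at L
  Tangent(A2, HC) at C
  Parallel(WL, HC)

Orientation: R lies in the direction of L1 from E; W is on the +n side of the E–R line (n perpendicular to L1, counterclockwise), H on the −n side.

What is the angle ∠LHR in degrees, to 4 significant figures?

5.453°

The slot axis is L1's direction at 44.4°, so u = (cos 44.4°, sin 44.4°) = (0.7145, 0.6997) and n = (−sin 44.4°, cos 44.4°) = (-0.6997, 0.7145). E is at the origin and R lies 32.9 along u from E, so R = 32.9·u = (23.51, 23.02). Tangency of A1 to both parallel lines with radius 3.2 puts W and H at E ± 3.2·n: W = (-2.239, 2.286), H = (2.239, -2.286). Equal radii place L and C the same way about R: L = R + 3.2·n = (21.27, 25.31), C = R − 3.2·n = (25.75, 20.73). Then cos ∠LHR = HL·HR / (|HL||HR|), giving 5.453°.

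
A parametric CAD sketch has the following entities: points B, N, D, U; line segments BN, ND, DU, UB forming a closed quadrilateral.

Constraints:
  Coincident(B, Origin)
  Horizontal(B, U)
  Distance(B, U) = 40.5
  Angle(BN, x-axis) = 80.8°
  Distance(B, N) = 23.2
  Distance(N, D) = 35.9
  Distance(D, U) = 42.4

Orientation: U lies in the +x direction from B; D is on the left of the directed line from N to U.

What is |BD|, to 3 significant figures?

54.1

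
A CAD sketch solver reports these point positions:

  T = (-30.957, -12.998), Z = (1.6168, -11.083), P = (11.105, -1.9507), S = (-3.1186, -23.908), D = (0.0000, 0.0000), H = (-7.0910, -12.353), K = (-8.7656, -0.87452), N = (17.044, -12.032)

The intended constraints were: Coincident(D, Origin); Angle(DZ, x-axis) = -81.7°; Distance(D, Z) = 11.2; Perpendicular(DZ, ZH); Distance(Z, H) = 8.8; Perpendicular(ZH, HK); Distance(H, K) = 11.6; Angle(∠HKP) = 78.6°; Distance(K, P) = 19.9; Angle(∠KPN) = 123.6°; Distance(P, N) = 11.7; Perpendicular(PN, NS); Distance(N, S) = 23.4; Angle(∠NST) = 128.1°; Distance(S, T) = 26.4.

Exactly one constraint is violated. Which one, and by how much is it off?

Distance(S, T) = 26.4 — off by 3.50.

D = (0.00, 0.00) ✓; DZ at -81.70° ✓; |DZ| = 11.20 ✓; ∠(DZ, ZH) = 90.00° ✓; |ZH| = 8.800 ✓; ∠(ZH, HK) = 90.00° ✓; |HK| = 11.60 ✓; ∠HKP = 78.60° ✓; |KP| = 19.90 ✓; ∠KPN = 123.6° ✓; |PN| = 11.70 ✓; ∠(PN, NS) = 90.00° ✓; |NS| = 23.40 ✓; ∠NST = 128.1° ✓; |ST| = 29.90 ✗.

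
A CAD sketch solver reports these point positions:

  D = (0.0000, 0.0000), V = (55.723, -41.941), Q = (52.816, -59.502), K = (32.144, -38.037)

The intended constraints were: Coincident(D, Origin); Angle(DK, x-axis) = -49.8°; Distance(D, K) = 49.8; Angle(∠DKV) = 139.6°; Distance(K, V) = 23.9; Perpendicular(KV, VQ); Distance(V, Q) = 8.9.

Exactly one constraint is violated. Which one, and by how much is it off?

Distance(V, Q) = 8.9 — off by 8.90.

D = (0.00, 0.00) ✓; DK at -49.80° ✓; |DK| = 49.80 ✓; ∠DKV = 139.6° ✓; |KV| = 23.90 ✓; ∠(KV, VQ) = 90.00° ✓; |VQ| = 17.80 ✗.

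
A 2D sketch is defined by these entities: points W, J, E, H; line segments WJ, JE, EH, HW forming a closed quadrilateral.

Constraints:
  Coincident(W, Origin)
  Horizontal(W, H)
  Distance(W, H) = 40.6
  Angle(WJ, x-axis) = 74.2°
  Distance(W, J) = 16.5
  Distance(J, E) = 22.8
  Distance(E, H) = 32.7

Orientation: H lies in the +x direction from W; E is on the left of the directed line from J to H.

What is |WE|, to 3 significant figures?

36.8

Checks: |JE| = 22.80 ✓; |EH| = 32.70 ✓.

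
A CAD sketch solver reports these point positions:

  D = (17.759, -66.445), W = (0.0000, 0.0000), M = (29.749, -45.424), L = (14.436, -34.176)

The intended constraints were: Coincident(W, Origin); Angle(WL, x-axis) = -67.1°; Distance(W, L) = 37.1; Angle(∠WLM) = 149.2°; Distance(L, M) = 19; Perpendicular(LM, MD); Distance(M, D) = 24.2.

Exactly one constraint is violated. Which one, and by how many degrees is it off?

Perpendicular(LM, MD) — off by 6.60°.

W = (0.00, 0.00) ✓; WL at -67.10° ✓; |WL| = 37.10 ✓; ∠WLM = 149.2° ✓; |LM| = 19.00 ✓; ∠(LM, MD) = 83.40° ✗; |MD| = 24.20 ✓.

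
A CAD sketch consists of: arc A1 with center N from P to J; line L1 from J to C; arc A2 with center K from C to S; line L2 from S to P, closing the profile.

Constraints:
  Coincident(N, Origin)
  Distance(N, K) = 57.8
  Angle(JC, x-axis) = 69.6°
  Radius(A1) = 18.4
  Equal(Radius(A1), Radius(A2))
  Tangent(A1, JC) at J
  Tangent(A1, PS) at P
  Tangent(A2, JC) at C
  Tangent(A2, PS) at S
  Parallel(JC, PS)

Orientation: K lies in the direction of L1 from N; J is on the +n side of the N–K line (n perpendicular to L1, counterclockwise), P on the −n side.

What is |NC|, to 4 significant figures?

60.66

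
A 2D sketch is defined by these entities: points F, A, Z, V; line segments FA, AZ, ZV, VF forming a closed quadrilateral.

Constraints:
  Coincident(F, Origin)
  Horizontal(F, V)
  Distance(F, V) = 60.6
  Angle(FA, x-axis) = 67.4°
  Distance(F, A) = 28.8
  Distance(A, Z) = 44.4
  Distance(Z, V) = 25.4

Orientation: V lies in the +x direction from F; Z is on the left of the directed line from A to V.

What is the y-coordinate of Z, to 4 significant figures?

24.87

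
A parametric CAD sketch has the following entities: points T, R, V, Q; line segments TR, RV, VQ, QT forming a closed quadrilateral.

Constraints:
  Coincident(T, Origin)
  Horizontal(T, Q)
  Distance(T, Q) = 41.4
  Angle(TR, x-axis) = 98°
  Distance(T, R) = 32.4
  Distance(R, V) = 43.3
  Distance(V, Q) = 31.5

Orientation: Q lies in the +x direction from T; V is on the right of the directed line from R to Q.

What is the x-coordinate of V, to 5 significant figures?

11.022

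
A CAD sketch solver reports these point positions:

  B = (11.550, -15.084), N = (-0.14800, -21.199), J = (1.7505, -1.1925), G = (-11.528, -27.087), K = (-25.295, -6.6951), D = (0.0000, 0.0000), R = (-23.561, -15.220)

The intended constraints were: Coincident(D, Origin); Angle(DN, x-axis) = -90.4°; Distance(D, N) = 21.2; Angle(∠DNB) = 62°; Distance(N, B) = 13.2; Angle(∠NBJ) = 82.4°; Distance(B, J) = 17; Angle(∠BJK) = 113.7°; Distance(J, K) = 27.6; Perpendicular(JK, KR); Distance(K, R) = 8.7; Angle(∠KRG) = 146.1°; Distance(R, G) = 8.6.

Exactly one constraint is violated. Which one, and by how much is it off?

Distance(R, G) = 8.6 — off by 8.30.

D = (0.00, 0.00) ✓; DN at -90.40° ✓; |DN| = 21.20 ✓; ∠DNB = 62.00° ✓; |NB| = 13.20 ✓; ∠NBJ = 82.40° ✓; |BJ| = 17.00 ✓; ∠BJK = 113.7° ✓; |JK| = 27.60 ✓; ∠(JK, KR) = 90.00° ✓; |KR| = 8.699 ✓; ∠KRG = 146.1° ✓; |RG| = 16.90 ✗.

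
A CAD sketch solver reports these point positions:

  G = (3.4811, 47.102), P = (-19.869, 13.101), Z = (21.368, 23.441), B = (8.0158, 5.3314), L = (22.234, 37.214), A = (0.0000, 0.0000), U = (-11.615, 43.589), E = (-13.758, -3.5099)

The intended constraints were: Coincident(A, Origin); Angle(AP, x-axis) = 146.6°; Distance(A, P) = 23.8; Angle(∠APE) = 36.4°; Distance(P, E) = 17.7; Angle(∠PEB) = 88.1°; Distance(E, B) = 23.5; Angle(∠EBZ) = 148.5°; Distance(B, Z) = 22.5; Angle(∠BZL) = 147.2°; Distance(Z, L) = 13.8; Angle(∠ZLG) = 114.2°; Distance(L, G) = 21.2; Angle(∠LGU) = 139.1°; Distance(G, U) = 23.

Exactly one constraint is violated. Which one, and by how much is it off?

Distance(G, U) = 23 — off by 7.50.

A = (0.00, 0.00) ✓; AP at 146.6° ✓; |AP| = 23.80 ✓; ∠APE = 36.40° ✓; |PE| = 17.70 ✓; ∠PEB = 88.10° ✓; |EB| = 23.50 ✓; ∠EBZ = 148.5° ✓; |BZ| = 22.50 ✓; ∠BZL = 147.2° ✓; |ZL| = 13.80 ✓; ∠ZLG = 114.2° ✓; |LG| = 21.20 ✓; ∠LGU = 139.1° ✓; |GU| = 15.50 ✗.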